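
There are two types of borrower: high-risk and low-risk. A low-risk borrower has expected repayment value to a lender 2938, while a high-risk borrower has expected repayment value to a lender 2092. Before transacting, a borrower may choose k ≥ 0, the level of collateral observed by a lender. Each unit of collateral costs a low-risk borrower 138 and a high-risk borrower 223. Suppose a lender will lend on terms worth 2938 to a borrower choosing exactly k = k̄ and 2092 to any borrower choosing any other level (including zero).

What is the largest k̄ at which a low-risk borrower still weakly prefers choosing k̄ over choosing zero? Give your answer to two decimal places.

6.13

Choosing k̄ yields the low-risk type 2938 − 138·k̄; choosing zero yields 2092.
The low-risk type is indifferent at 2938 − 138·k̄ = 2092, i.e. k̄ = (2938 − 2092) / 138 ≈ 6.13.
For any k̄ above 6.13 the low-risk type would rather pool at zero, so separation collapses.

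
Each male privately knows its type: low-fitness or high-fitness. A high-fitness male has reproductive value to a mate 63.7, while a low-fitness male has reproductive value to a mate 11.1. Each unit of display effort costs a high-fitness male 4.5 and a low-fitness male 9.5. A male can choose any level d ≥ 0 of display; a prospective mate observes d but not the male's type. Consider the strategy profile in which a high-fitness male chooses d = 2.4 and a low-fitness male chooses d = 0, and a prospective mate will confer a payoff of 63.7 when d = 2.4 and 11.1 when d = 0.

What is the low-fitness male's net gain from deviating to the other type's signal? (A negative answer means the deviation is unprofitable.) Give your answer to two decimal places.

29.80

Playing d = 0 the low-fitness male receives 11.1.
Deviating to d = 2.4 brings payment 63.7 at cost 9.5 × 2.4 = 22.8, netting 40.9.
Gain from deviating: 40.9 − 11.1 = 29.80.
The gain is positive, so the low-fitness type's incentive-compatibility constraint is violated — this profile is not a separating equilibrium.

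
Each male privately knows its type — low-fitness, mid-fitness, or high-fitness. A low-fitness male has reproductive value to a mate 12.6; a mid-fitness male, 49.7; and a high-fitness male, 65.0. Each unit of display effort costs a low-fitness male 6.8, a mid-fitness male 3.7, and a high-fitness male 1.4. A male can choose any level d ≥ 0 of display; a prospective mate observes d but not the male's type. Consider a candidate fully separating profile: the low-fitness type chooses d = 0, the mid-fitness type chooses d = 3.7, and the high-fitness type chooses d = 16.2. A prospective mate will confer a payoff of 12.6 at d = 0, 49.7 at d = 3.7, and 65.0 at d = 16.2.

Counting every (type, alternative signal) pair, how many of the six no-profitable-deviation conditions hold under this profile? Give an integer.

High-fitness (own payoff 65.0 − 1.4×16.2 = 42.32): to d=0 gives 12.6 → no gain ✓; to d=3.7 gives 49.7 − 1.4×3.7 = 44.52 → profitable ✗.
Low-fitness (own payoff 12.6): to d=3.7 gives 49.7 − 6.8×3.7 = 24.54 → profitable ✗; to d=16.2 gives 65.0 − 6.8×16.2 = -45.16 → no gain ✓.
Mid-fitness (own payoff 49.7 − 3.7×3.7 = 36.01): to d=0 gives 12.6 → no gain ✓; to d=16.2 gives 65.0 − 3.7×16.2 = 5.06 → no gain ✓.
4 of the 6 constraints hold; not an equilibrium.

4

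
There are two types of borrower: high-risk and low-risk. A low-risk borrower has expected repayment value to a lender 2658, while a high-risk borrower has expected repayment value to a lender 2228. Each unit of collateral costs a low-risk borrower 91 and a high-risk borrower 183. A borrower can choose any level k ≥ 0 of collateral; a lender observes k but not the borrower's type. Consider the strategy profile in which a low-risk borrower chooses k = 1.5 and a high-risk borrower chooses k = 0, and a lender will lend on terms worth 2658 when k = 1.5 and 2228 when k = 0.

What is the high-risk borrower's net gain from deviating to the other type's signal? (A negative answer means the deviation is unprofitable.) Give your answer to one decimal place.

155.5

Playing k = 0 the high-risk borrower receives 2228.
Deviating to k = 1.5 brings payment 2658 at cost 183 × 1.5 = 274.5, netting 2383.5.
Gain from deviating: 2383.5 − 2228 = 155.5.
The gain is positive, so the high-risk type's incentive-compatibility constraint is violated — this profile is not a separating equilibrium.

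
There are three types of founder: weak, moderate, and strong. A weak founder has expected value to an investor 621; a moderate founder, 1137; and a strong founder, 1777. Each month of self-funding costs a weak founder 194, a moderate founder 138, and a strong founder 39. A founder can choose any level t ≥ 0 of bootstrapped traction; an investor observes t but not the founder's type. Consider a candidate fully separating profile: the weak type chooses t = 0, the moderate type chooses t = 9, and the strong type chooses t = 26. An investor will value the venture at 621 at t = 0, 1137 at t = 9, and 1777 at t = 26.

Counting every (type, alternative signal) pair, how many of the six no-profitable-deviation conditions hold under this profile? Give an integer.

Strong (own payoff 1777 − 39×26 = 763): to t=0 gives 621 → no gain ✓; to t=9 gives 1137 − 39×9 = 786 → profitable ✗.
Weak (own payoff 621): to t=9 gives 1137 − 194×9 = -609 → no gain ✓; to t=26 gives 1777 − 194×26 = -3267 → no gain ✓.
Moderate (own payoff 1137 − 138×9 = -105): to t=0 gives 621 → profitable ✗; to t=26 gives 1777 − 138×26 = -1811 → no gain ✓.
4 of the 6 constraints hold; not an equilibrium.

4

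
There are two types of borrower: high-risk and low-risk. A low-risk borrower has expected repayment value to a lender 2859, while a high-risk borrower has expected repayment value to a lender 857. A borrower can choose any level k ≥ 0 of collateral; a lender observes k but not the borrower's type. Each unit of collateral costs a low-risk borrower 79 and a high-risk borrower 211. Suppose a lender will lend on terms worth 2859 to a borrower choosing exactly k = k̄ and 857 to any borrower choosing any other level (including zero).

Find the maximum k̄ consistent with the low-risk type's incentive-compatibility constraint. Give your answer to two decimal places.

25.34

Choosing k̄ yields the low-risk type 2859 − 79·k̄; choosing zero yields 857.
The low-risk type is indifferent at 2859 − 79·k̄ = 857, i.e. k̄ = (2859 − 857) / 79 ≈ 25.34.
For any k̄ above 25.34 the low-risk type would rather pool at zero, so separation collapses.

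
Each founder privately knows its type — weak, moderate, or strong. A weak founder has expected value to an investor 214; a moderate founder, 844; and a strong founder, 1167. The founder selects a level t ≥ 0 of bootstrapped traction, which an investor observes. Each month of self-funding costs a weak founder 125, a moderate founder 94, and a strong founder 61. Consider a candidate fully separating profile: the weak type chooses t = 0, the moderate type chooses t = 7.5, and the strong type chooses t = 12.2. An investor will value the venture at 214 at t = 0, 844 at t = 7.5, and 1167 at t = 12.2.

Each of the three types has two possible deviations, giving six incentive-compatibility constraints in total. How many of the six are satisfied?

5

Weak (own payoff 214): to t=7.5 gives 844 − 125×7.5 = -93.5 → no gain ✓; to t=12.2 gives 1167 − 125×12.2 = -358 → no gain ✓.
Strong (own payoff 1167 − 61×12.2 = 422.8): to t=0 gives 214 → no gain ✓; to t=7.5 gives 844 − 61×7.5 = 386.5 → no gain ✓.
Moderate (own payoff 844 − 94×7.5 = 139): to t=0 gives 214 → profitable ✗; to t=12.2 gives 1167 − 94×12.2 = 20.2 → no gain ✓.
5 of the 6 constraints hold; not an equilibrium.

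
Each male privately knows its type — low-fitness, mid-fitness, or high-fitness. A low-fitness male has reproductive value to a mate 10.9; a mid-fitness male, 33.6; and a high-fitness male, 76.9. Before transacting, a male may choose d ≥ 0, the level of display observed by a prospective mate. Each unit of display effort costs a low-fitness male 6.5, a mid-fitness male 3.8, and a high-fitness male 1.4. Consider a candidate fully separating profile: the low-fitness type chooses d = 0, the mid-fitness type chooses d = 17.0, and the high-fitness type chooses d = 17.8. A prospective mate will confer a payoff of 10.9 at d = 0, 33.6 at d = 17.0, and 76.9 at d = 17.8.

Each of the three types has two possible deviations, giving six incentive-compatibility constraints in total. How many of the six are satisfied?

Low-fitness (own payoff 10.9): to d=17.0 gives 33.6 − 6.5×17.0 = -76.9 → no gain ✓; to d=17.8 gives 76.9 − 6.5×17.8 = -38.8 → no gain ✓.
High-fitness (own payoff 76.9 − 1.4×17.8 = 51.98): to d=0 gives 10.9 → no gain ✓; to d=17.0 gives 33.6 − 1.4×17.0 = 9.8 → no gain ✓.
Mid-fitness (own payoff 33.6 − 3.8×17.0 = -31): to d=0 gives 10.9 → profitable ✗; to d=17.8 gives 76.9 − 3.8×17.8 = 9.26 → profitable ✗.
4 of the 6 constraints hold; not an equilibrium.

4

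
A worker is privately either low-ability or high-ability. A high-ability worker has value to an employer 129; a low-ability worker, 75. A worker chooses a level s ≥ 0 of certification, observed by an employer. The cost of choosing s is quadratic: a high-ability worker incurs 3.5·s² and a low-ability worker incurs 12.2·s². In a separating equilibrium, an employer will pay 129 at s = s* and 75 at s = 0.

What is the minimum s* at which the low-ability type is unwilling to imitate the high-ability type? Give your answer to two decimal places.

The low-ability type at s = 0 receives 75; imitating at s* yields 129 − 12.2·s*².
Indifference: 75 = 129 − 12.2·s*², so s*² = (129 − 75) / 12.2 ≈ 4.4262.
s* = √4.4262 ≈ 2.10.

2.10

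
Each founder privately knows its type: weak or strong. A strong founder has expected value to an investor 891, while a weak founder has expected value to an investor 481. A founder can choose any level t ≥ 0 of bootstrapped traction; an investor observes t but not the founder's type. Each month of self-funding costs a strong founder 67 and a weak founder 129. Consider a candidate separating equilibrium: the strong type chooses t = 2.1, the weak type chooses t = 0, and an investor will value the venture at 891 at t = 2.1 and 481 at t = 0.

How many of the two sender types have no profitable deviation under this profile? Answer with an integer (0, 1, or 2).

1

Weak type: stay at 0 → 481; mimic → 891 − 129 × 2.1 = 620.1. IC fails (481 < 620.1).
Strong type: signal → 891 − 67 × 2.1 = 750.3; deviate to 0 → 481. IC holds (750.3 ≥ 481).
1 of 2 constraints hold, so this profile is not an equilibrium.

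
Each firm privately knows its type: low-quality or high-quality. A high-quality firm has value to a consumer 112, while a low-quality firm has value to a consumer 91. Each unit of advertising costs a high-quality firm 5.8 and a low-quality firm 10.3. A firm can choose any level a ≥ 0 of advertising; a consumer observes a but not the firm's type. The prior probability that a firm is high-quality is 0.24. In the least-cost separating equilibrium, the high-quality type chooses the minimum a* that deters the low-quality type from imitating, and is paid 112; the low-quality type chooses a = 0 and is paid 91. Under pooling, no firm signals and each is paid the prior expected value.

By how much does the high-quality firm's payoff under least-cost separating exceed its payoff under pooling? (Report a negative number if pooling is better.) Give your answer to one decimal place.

Least-cost separating signal: a* solves 91 = 112 − 10.3·a*, so a* = (112 − 91)/10.3 ≈ 2.0388.
High-quality type's separating payoff: 112 − 5.8 × a* = 112 − 5.8 × (112 − 91)/10.3 = 112 − 121.8/10.3 ≈ 100.175.
Pooling payoff: 0.24 × 112 + 0.76 × 91 = 96.04.
Difference: 100.175 − 96.04 = 4.135, i.e. 4.1 to one decimal place.
The high-quality type prefers to separate.

4.1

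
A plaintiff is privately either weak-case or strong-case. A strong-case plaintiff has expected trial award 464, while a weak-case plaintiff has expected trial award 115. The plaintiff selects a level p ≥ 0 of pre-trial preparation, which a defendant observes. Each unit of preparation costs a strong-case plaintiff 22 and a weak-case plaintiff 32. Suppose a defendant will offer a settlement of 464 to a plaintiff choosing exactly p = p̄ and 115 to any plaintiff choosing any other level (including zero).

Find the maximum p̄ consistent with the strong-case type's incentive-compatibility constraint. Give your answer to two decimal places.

Choosing p̄ yields the strong-case type 464 − 22·p̄; choosing zero yields 115.
The strong-case type is indifferent at 464 − 22·p̄ = 115, i.e. p̄ = (464 − 115) / 22 ≈ 15.86.
For any p̄ above 15.86 the strong-case type would rather pool at zero, so separation collapses.

15.86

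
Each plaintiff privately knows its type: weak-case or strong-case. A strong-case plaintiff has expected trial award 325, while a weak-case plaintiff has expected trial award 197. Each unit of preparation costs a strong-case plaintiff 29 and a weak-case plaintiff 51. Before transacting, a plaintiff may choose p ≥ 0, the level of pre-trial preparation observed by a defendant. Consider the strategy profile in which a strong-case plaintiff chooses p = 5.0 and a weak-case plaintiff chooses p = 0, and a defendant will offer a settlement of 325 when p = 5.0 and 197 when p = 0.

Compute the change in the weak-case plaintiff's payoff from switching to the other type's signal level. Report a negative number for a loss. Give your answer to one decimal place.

Playing p = 0 the weak-case plaintiff receives 197.
Deviating to p = 5.0 brings payment 325 at cost 51 × 5.0 = 255, netting 70.
Gain from deviating: 70 − 197 = -127.0.
The gain is negative, so the weak-case type's incentive-compatibility constraint is satisfied.

-127.0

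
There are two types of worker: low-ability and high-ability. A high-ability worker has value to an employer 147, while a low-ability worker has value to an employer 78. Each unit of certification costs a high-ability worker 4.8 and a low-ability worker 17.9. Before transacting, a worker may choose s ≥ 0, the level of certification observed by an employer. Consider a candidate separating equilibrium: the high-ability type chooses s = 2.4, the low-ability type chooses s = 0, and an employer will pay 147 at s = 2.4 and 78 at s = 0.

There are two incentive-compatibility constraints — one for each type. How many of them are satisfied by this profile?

Low-ability type: stay at 0 → 78; mimic → 147 − 17.9 × 2.4 = 104.04. IC fails (78 < 104.04).
High-ability type: signal → 147 − 4.8 × 2.4 = 135.48; deviate to 0 → 78. IC holds (135.48 ≥ 78).
1 of 2 constraints hold, so this profile is not an equilibrium.

1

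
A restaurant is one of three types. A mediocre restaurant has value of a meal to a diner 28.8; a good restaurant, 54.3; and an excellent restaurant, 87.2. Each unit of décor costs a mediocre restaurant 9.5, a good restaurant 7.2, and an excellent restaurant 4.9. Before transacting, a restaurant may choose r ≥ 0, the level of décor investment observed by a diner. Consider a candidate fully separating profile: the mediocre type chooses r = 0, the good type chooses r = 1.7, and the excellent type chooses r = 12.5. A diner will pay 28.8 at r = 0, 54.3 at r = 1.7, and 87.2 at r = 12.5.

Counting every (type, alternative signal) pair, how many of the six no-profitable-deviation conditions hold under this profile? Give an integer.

3

Good (own payoff 54.3 − 7.2×1.7 = 42.06): to r=0 gives 28.8 → no gain ✓; to r=12.5 gives 87.2 − 7.2×12.5 = -2.8 → no gain ✓.
Mediocre (own payoff 28.8): to r=1.7 gives 54.3 − 9.5×1.7 = 38.15 → profitable ✗; to r=12.5 gives 87.2 − 9.5×12.5 = -31.55 → no gain ✓.
Excellent (own payoff 87.2 − 4.9×12.5 = 25.95): to r=0 gives 28.8 → profitable ✗; to r=1.7 gives 54.3 − 4.9×1.7 = 45.97 → profitable ✗.
3 of the 6 constraints hold; not an equilibrium.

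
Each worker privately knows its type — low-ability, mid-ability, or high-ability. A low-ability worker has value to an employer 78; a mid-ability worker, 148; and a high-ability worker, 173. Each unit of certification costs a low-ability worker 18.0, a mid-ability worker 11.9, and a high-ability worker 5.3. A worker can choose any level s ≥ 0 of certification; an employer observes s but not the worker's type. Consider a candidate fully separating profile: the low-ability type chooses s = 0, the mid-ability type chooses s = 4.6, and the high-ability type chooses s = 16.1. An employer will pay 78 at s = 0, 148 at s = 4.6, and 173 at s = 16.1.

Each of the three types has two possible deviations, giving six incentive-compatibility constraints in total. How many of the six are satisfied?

Low-ability (own payoff 78): to s=4.6 gives 148 − 18.0×4.6 = 65.2 → no gain ✓; to s=16.1 gives 173 − 18.0×16.1 = -116.8 → no gain ✓.
Mid-ability (own payoff 148 − 11.9×4.6 = 93.26): to s=0 gives 78 → no gain ✓; to s=16.1 gives 173 − 11.9×16.1 = -18.59 → no gain ✓.
High-ability (own payoff 173 − 5.3×16.1 = 87.67): to s=0 gives 78 → no gain ✓; to s=4.6 gives 148 − 5.3×4.6 = 123.62 → profitable ✗.
5 of the 6 constraints hold; not an equilibrium.

5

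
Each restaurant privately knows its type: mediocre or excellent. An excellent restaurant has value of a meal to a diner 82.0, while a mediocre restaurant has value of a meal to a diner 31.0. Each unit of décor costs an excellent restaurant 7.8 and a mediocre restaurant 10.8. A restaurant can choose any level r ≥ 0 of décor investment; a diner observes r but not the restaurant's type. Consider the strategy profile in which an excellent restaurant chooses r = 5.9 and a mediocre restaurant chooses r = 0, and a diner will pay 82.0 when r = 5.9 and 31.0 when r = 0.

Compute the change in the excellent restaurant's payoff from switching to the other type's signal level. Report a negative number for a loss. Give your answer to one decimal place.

-5.0

Playing r = 5.9 the excellent restaurant receives 82.0 − 7.8 × 5.9 = 35.98.
Deviating to r = 0 yields 31.0 instead.
Gain from deviating: 31.0 − 35.98 = -4.98, i.e. -5.0 to one decimal place.
The gain is negative, so the excellent type's incentive-compatibility constraint is satisfied.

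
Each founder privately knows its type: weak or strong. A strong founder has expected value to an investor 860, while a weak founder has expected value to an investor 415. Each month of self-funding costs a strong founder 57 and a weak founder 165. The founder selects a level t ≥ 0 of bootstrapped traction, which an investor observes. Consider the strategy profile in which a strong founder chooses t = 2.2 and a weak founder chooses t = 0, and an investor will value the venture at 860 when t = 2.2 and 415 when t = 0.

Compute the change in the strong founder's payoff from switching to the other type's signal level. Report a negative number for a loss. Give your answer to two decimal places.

Playing t = 2.2 the strong founder receives 860 − 57 × 2.2 = 734.6.
Deviating to t = 0 yields 415 instead.
Gain from deviating: 415 − 734.6 = -319.60.
The gain is negative, so the strong type's incentive-compatibility constraint is satisfied.

-319.60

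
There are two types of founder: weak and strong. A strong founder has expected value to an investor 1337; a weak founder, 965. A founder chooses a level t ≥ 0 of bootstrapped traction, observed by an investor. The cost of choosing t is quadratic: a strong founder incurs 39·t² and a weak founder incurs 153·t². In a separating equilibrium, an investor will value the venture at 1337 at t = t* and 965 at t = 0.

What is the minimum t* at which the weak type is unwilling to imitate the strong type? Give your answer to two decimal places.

The weak type at t = 0 receives 965; imitating at t* yields 1337 − 153·t*².
Indifference: 965 = 1337 − 153·t*², so t*² = (1337 − 965) / 153 ≈ 2.4314.
t* = √2.4314 ≈ 1.56.

1.56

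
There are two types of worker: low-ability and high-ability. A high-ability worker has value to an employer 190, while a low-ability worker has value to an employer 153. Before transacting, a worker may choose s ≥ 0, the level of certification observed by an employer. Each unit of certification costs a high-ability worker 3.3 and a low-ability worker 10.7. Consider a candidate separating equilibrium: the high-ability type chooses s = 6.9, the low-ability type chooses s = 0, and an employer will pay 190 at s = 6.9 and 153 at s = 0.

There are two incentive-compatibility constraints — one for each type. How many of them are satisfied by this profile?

Low-ability type: stay at 0 → 153; mimic → 190 − 10.7 × 6.9 = 116.17. IC holds (153 ≥ 116.17).
High-ability type: signal → 190 − 3.3 × 6.9 = 167.23; deviate to 0 → 153. IC holds (167.23 ≥ 153).
2 of 2 constraints hold, so this is a separating equilibrium.

2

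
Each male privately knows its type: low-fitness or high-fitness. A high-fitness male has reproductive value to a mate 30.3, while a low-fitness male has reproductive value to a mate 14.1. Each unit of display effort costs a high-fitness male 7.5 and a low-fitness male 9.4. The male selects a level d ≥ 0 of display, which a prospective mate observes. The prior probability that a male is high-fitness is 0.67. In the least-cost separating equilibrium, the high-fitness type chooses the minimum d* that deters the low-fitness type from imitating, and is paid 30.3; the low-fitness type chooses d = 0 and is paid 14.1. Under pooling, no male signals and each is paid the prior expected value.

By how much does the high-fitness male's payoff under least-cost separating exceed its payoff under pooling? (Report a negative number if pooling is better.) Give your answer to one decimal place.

-7.6

Least-cost separating signal: d* solves 14.1 = 30.3 − 9.4·d*, so d* = (30.3 − 14.1)/9.4 ≈ 1.7234.
High-fitness type's separating payoff: 30.3 − 7.5 × d* = 30.3 − 7.5 × (30.3 − 14.1)/9.4 = 30.3 − 121.5/9.4 ≈ 17.374.
Pooling payoff: 0.67 × 30.3 + 0.33 × 14.1 = 24.954.
Difference: 17.374 − 24.954 = -7.58, i.e. -7.6 to one decimal place.
The high-fitness type would prefer the pooling outcome.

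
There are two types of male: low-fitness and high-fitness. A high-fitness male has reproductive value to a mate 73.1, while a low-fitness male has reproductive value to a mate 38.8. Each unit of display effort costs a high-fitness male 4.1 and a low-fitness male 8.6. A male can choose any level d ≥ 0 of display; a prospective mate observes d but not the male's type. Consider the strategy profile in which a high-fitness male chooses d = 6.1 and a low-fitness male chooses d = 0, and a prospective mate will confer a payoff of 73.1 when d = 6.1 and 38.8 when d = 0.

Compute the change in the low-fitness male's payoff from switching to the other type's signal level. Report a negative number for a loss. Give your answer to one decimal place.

-18.2

Playing d = 0 the low-fitness male receives 38.8.
Deviating to d = 6.1 brings payment 73.1 at cost 8.6 × 6.1 = 52.46, netting 20.64.
Gain from deviating: 20.64 − 38.8 = -18.16, i.e. -18.2 to one decimal place.
The gain is negative, so the low-fitness type's incentive-compatibility constraint is satisfied.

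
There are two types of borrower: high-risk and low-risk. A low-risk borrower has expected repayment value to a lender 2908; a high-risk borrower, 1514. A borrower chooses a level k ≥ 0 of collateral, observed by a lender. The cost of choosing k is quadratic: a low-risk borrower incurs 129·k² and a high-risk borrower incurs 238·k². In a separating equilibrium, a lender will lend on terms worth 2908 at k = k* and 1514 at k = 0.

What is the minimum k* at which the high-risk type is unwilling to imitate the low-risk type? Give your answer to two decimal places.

2.42

The high-risk type at k = 0 receives 1514; imitating at k* yields 2908 − 238·k*².
Indifference: 1514 = 2908 − 238·k*², so k*² = (2908 − 1514) / 238 ≈ 5.8571.
k* = √5.8571 ≈ 2.42.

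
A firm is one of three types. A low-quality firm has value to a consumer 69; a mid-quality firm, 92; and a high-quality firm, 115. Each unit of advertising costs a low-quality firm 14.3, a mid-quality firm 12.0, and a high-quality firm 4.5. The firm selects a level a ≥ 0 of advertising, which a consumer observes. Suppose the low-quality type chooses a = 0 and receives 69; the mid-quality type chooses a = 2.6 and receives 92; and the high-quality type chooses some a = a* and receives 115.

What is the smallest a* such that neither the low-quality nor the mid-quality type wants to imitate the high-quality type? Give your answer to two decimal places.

4.52

Low-quality type (on-path payoff 69) won't mimic when 69 ≥ 115 − 14.3·a*, i.e. a* ≥ 3.22.
Mid-quality type (on-path payoff 92 − 12.0×2.6 = 60.8) won't mimic when 60.8 ≥ 115 − 12.0·a*, i.e. a* ≥ 4.52.
Both must hold, so a* = max(3.22, 4.52) = 4.52. The mid-quality type's constraint binds.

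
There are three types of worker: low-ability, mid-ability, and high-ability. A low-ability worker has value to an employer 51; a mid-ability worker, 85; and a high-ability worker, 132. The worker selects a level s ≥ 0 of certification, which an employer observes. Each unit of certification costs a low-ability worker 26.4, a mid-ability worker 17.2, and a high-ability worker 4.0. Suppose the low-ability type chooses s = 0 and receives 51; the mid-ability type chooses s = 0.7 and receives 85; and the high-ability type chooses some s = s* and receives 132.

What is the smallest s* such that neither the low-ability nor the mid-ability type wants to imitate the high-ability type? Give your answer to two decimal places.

3.43

Mid-ability type (on-path payoff 85 − 17.2×0.7 = 72.96) won't mimic when 72.96 ≥ 132 − 17.2·s*, i.e. s* ≥ 3.43.
Low-ability type (on-path payoff 51) won't mimic when 51 ≥ 132 − 26.4·s*, i.e. s* ≥ 3.07.
Both must hold, so s* = max(3.07, 3.43) = 3.43. The mid-ability type's constraint binds.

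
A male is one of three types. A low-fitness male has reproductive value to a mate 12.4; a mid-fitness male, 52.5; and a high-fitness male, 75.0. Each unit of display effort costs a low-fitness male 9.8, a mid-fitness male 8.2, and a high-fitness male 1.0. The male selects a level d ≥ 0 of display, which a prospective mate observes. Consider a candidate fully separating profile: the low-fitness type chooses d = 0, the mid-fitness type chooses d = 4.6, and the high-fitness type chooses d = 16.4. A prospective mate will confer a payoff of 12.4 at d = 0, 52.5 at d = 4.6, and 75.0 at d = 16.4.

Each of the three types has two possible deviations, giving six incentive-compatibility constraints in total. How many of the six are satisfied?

Mid-fitness (own payoff 52.5 − 8.2×4.6 = 14.78): to d=0 gives 12.4 → no gain ✓; to d=16.4 gives 75.0 − 8.2×16.4 = -59.48 → no gain ✓.
Low-fitness (own payoff 12.4): to d=4.6 gives 52.5 − 9.8×4.6 = 7.42 → no gain ✓; to d=16.4 gives 75.0 − 9.8×16.4 = -85.72 → no gain ✓.
High-fitness (own payoff 75.0 − 1.0×16.4 = 58.6): to d=0 gives 12.4 → no gain ✓; to d=4.6 gives 52.5 − 1.0×4.6 = 47.9 → no gain ✓.
6 of the 6 constraints hold; this profile is a separating equilibrium.

6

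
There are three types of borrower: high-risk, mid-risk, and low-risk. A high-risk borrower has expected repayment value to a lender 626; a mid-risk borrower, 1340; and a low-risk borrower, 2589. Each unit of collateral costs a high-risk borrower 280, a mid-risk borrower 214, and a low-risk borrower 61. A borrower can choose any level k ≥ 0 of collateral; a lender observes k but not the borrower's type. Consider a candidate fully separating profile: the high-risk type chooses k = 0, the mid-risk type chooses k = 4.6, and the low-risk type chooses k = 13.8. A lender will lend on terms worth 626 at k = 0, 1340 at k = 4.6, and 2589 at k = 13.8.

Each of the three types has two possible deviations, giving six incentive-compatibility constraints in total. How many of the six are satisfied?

5

Mid-risk (own payoff 1340 − 214×4.6 = 355.6): to k=0 gives 626 → profitable ✗; to k=13.8 gives 2589 − 214×13.8 = -364.2 → no gain ✓.
High-risk (own payoff 626): to k=4.6 gives 1340 − 280×4.6 = 52 → no gain ✓; to k=13.8 gives 2589 − 280×13.8 = -1275 → no gain ✓.
Low-risk (own payoff 2589 − 61×13.8 = 1747.2): to k=0 gives 626 → no gain ✓; to k=4.6 gives 1340 − 61×4.6 = 1059.4 → no gain ✓.
5 of the 6 constraints hold; not an equilibrium.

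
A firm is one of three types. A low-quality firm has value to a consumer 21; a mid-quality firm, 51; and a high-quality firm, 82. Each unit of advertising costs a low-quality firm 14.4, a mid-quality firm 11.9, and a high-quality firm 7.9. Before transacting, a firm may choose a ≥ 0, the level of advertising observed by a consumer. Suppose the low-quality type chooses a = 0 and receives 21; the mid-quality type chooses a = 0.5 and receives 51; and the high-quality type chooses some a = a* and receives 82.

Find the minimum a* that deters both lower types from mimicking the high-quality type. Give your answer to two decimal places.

Low-quality type (on-path payoff 21) won't mimic when 21 ≥ 82 − 14.4·a*, i.e. a* ≥ 4.24.
Mid-quality type (on-path payoff 51 − 11.9×0.5 = 45.05) won't mimic when 45.05 ≥ 82 − 11.9·a*, i.e. a* ≥ 3.11.
Both must hold, so a* = max(4.24, 3.11) = 4.24. The low-quality type's constraint binds.

4.24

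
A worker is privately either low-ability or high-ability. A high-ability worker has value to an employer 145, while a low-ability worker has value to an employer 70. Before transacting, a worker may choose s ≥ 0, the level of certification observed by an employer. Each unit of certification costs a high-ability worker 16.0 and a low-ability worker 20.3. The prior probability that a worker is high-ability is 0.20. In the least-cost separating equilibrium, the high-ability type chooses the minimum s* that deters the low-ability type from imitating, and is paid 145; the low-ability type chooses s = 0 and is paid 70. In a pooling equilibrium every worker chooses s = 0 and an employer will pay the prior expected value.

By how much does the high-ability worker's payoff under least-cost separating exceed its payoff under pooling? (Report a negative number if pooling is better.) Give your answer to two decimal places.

0.89

Least-cost separating signal: s* solves 70 = 145 − 20.3·s*, so s* = (145 − 70)/20.3 ≈ 3.6946.
High-ability type's separating payoff: 145 − 16.0 × s* = 145 − 16.0 × (145 − 70)/20.3 = 145 − 1200/20.3 ≈ 85.8867.
Pooling payoff: 0.20 × 145 + 0.80 × 70 = 85.
Difference: 85.8867 − 85 = 0.8867, i.e. 0.89 to two decimal places.
The high-ability type prefers to separate.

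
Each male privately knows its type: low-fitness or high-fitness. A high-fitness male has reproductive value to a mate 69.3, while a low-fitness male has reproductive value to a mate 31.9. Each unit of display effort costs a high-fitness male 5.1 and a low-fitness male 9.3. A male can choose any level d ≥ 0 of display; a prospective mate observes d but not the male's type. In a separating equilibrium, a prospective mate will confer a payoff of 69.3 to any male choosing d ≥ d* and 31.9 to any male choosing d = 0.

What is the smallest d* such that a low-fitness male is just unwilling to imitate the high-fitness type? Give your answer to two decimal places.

4.02

A low-fitness male choosing d = 0 receives 31.9.
Imitating at d* instead would pay 69.3 at cost 9.3·d*, netting 69.3 − 9.3·d*.
Indifference: 31.9 = 69.3 − 9.3·d*, so d* = (69.3 − 31.9) / 9.3 ≈ 4.02.
At d* the low-fitness type's incentive constraint just binds; the high-fitness type strictly prefers d* since its per-unit cost is lower.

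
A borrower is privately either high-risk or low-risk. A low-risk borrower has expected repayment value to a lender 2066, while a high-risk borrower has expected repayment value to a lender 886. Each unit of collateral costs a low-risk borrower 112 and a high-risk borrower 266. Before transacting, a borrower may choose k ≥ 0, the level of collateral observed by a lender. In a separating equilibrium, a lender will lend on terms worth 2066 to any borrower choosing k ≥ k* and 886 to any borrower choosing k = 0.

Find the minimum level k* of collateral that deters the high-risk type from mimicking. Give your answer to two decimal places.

4.44

A high-risk borrower choosing k = 0 receives 886.
Imitating at k* instead would pay 2066 at cost 266·k*, netting 2066 − 266·k*.
Indifference: 886 = 2066 − 266·k*, so k* = (2066 − 886) / 266 ≈ 4.44.
At k* the high-risk type's incentive constraint just binds; the low-risk type strictly prefers k* since its per-unit cost is lower.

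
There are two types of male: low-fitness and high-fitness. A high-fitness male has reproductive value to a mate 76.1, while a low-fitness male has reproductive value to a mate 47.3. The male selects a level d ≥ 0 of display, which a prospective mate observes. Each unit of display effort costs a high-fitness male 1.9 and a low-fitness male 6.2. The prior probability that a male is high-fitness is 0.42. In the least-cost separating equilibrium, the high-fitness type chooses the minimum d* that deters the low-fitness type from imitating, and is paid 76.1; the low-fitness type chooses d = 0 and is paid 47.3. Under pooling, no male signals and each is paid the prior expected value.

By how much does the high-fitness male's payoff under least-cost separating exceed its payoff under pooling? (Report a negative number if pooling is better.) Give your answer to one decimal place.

7.9

Least-cost separating signal: d* solves 47.3 = 76.1 − 6.2·d*, so d* = (76.1 − 47.3)/6.2 ≈ 4.6452.
High-fitness type's separating payoff: 76.1 − 1.9 × d* = 76.1 − 1.9 × (76.1 − 47.3)/6.2 = 76.1 − 54.72/6.2 ≈ 67.274.
Pooling payoff: 0.42 × 76.1 + 0.58 × 47.3 = 59.396.
Difference: 67.274 − 59.396 = 7.878, i.e. 7.9 to one decimal place.
The high-fitness type prefers to separate.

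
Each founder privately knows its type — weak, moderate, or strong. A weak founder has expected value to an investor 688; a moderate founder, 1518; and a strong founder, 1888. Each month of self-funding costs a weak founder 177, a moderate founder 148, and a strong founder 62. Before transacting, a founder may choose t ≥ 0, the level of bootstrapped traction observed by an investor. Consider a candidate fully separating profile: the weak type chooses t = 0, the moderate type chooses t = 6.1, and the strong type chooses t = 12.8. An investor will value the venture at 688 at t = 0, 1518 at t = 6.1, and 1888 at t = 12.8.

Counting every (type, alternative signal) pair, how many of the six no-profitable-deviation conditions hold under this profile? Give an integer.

4

Moderate (own payoff 1518 − 148×6.1 = 615.2): to t=0 gives 688 → profitable ✗; to t=12.8 gives 1888 − 148×12.8 = -6.4 → no gain ✓.
Weak (own payoff 688): to t=6.1 gives 1518 − 177×6.1 = 438.3 → no gain ✓; to t=12.8 gives 1888 − 177×12.8 = -377.6 → no gain ✓.
Strong (own payoff 1888 − 62×12.8 = 1094.4): to t=0 gives 688 → no gain ✓; to t=6.1 gives 1518 − 62×6.1 = 1139.8 → profitable ✗.
4 of the 6 constraints hold; not an equilibrium.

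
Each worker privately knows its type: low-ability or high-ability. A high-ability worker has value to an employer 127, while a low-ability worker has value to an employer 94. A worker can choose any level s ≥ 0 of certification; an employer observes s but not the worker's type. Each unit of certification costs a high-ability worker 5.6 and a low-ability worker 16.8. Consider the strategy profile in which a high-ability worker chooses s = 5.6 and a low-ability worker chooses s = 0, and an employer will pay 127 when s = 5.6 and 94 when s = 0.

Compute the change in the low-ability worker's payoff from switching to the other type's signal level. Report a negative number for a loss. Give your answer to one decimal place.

-61.1

Playing s = 0 the low-ability worker receives 94.
Deviating to s = 5.6 brings payment 127 at cost 16.8 × 5.6 = 94.08, netting 32.92.
Gain from deviating: 32.92 − 94 = -61.08, i.e. -61.1 to one decimal place.
The gain is negative, so the low-ability type's incentive-compatibility constraint is satisfied.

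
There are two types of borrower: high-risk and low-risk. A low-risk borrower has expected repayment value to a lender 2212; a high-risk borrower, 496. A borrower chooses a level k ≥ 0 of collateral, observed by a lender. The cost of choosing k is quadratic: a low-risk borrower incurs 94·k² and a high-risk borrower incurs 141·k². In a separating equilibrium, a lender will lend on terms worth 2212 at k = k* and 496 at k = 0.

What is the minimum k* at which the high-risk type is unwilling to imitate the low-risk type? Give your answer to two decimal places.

3.49

The high-risk type at k = 0 receives 496; imitating at k* yields 2212 − 141·k*².
Indifference: 496 = 2212 − 141·k*², so k*² = (2212 − 496) / 141 ≈ 12.1702.
k* = √12.1702 ≈ 3.49.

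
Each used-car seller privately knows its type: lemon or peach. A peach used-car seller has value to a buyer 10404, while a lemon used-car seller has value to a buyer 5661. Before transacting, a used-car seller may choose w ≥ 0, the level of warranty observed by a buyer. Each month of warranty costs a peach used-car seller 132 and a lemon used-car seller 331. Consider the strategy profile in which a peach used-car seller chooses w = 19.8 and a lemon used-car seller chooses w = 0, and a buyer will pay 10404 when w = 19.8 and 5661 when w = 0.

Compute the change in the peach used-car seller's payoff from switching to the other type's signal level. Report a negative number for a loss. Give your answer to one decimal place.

-2129.4

Playing w = 19.8 the peach used-car seller receives 10404 − 132 × 19.8 = 7790.4.
Deviating to w = 0 yields 5661 instead.
Gain from deviating: 5661 − 7790.4 = -2129.4.
The gain is negative, so the peach type's incentive-compatibility constraint is satisfied.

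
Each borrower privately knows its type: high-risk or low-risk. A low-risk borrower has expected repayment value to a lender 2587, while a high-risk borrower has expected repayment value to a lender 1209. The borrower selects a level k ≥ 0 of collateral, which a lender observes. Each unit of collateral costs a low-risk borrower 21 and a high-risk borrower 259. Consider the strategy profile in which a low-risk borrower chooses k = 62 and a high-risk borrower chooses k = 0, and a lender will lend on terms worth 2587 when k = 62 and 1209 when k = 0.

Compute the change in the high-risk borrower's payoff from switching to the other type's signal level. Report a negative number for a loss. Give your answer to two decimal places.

-14680.00

Playing k = 0 the high-risk borrower receives 1209.
Deviating to k = 62 brings payment 2587 at cost 259 × 62 = 16058, netting -13471.
Gain from deviating: -13471 − 1209 = -14680.00.
The gain is negative, so the high-risk type's incentive-compatibility constraint is satisfied.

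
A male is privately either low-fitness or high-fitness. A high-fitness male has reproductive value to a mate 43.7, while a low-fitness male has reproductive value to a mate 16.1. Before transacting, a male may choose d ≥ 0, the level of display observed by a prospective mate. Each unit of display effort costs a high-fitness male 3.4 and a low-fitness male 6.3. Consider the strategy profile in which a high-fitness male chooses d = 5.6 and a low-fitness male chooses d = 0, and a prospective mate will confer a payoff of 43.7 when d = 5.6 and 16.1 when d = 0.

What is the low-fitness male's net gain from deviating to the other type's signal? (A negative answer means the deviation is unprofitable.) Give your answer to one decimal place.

Playing d = 0 the low-fitness male receives 16.1.
Deviating to d = 5.6 brings payment 43.7 at cost 6.3 × 5.6 = 35.28, netting 8.42.
Gain from deviating: 8.42 − 16.1 = -7.68, i.e. -7.7 to one decimal place.
The gain is negative, so the low-fitness type's incentive-compatibility constraint is satisfied.

-7.7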